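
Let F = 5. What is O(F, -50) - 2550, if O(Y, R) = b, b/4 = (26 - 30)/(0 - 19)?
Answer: -48434/19 ≈ -2549.2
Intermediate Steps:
b = 16/19 (b = 4*((26 - 30)/(0 - 19)) = 4*(-4/(-19)) = 4*(-4*(-1/19)) = 4*(4/19) = 16/19 ≈ 0.84210)
O(Y, R) = 16/19
O(F, -50) - 2550 = 16/19 - 2550 = -48434/19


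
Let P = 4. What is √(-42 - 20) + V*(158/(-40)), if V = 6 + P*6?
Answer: -237/2 + I*√62 ≈ -118.5 + 7.874*I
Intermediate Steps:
V = 30 (V = 6 + 4*6 = 6 + 24 = 30)
√(-42 - 20) + V*(158/(-40)) = √(-42 - 20) + 30*(158/(-40)) = √(-62) + 30*(158*(-1/40)) = I*√62 + 30*(-79/20) = I*√62 - 237/2 = -237/2 + I*√62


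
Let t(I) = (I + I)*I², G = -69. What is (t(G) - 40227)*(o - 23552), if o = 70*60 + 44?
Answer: 13462406460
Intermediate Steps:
o = 4244 (o = 4200 + 44 = 4244)
t(I) = 2*I³ (t(I) = (2*I)*I² = 2*I³)
(t(G) - 40227)*(o - 23552) = (2*(-69)³ - 40227)*(4244 - 23552) = (2*(-328509) - 40227)*(-19308) = (-657018 - 40227)*(-19308) = -697245*(-19308) = 13462406460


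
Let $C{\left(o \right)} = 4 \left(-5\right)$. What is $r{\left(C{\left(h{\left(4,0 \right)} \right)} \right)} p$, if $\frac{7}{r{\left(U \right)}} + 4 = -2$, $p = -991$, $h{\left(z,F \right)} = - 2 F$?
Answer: $\frac{6937}{6} \approx 1156.2$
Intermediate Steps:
$C{\left(o \right)} = -20$
$r{\left(U \right)} = - \frac{7}{6}$ ($r{\left(U \right)} = \frac{7}{-4 - 2} = \frac{7}{-6} = 7 \left(- \frac{1}{6}\right) = - \frac{7}{6}$)
$r{\left(C{\left(h{\left(4,0 \right)} \right)} \right)} p = \left(- \frac{7}{6}\right) \left(-991\right) = \frac{6937}{6}$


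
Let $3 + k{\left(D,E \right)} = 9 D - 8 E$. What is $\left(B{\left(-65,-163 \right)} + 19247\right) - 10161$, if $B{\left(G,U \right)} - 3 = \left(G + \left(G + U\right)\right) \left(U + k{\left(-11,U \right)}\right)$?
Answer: $-295338$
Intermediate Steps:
$k{\left(D,E \right)} = -3 - 8 E + 9 D$ ($k{\left(D,E \right)} = -3 + \left(9 D - 8 E\right) = -3 + \left(- 8 E + 9 D\right) = -3 - 8 E + 9 D$)
$B{\left(G,U \right)} = 3 + \left(-102 - 7 U\right) \left(U + 2 G\right)$ ($B{\left(G,U \right)} = 3 + \left(G + \left(G + U\right)\right) \left(U - \left(102 + 8 U\right)\right) = 3 + \left(U + 2 G\right) \left(U - \left(102 + 8 U\right)\right) = 3 + \left(U + 2 G\right) \left(-102 - 7 U\right) = 3 + \left(-102 - 7 U\right) \left(U + 2 G\right)$)
$\left(B{\left(-65,-163 \right)} + 19247\right) - 10161 = \left(\left(3 - -13260 - -16626 - 7 \left(-163\right)^{2} - \left(-910\right) \left(-163\right)\right) + 19247\right) - 10161 = \left(\left(3 + 13260 + 16626 - 185983 - 148330\right) + 19247\right) - 10161 = \left(-304424 + 19247\right) - 10161 = -285177 - 10161 = -295338$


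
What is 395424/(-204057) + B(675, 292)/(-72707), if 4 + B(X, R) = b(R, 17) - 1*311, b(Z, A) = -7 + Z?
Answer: -3193774562/1648485811 ≈ -1.9374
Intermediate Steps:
B(X, R) = -322 + R (B(X, R) = -4 + ((-7 + R) - 1*311) = -4 + ((-7 + R) - 311) = -4 + (-318 + R) = -322 + R)
395424/(-204057) + B(675, 292)/(-72707) = 395424/(-204057) + (-322 + 292)/(-72707) = 395424*(-1/204057) - 30*(-1/72707) = -43936/22673 + 30/72707 = -3193774562/1648485811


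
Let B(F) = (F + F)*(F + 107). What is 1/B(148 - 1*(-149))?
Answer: 1/239976 ≈ 4.1671e-6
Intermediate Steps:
B(F) = 2*F*(107 + F) (B(F) = (2*F)*(107 + F) = 2*F*(107 + F))
1/B(148 - 1*(-149)) = 1/(2*(148 - 1*(-149))*(107 + (148 - 1*(-149)))) = 1/(2*(148 + 149)*(107 + (148 + 149))) = 1/(2*297*(107 + 297)) = 1/(2*297*404) = 1/239976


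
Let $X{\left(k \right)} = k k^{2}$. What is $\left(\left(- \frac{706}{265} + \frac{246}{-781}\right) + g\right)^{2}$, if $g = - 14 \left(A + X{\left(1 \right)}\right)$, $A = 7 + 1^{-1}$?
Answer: $\frac{712578498435556}{42834511225} \approx 16636.0$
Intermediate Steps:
$A = 8$ ($A = 7 + 1 = 8$)
$X{\left(k \right)} = k^{3}$
$g = -126$ ($g = - 14 \left(8 + 1^{3}\right) = - 14 \left(8 + 1\right) = \left(-14\right) 9 = -126$)
$\left(\left(- \frac{706}{265} + \frac{246}{-781}\right) + g\right)^{2} = \left(\left(- \frac{706}{265} + \frac{246}{-781}\right) - 126\right)^{2} = \left(\left(\left(-706\right) \frac{1}{265} + 246 \left(- \frac{1}{781}\right)\right) - 126\right)^{2} = \left(\left(- \frac{706}{265} - \frac{246}{781}\right) - 126\right)^{2} = \left(- \frac{616576}{206965} - 126\right)^{2} = \left(- \frac{26694166}{206965}\right)^{2} = \frac{712578498435556}{42834511225}$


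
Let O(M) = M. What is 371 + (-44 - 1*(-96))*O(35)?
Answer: 2191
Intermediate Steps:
371 + (-44 - 1*(-96))*O(35) = 371 + (-44 - 1*(-96))*35 = 371 + (-44 + 96)*35 = 371 + 52*35 = 371 + 1820 = 2191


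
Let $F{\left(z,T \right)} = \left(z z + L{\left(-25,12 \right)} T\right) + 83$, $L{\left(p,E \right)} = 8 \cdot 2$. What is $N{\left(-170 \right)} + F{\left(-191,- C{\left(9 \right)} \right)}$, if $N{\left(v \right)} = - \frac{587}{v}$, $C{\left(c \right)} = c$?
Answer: $\frac{6191987}{170} \approx 36423.0$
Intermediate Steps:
$L{\left(p,E \right)} = 16$
$F{\left(z,T \right)} = 83 + z^{2} + 16 T$ ($F{\left(z,T \right)} = \left(z z + 16 T\right) + 83 = \left(z^{2} + 16 T\right) + 83 = 83 + z^{2} + 16 T$)
$N{\left(-170 \right)} + F{\left(-191,- C{\left(9 \right)} \right)} = - \frac{587}{-170} + \left(83 + \left(-191\right)^{2} + 16 \left(\left(-1\right) 9\right)\right) = \left(-587\right) \left(- \frac{1}{170}\right) + \left(83 + 36481 + 16 \left(-9\right)\right) = \frac{587}{170} + \left(83 + 36481 - 144\right) = \frac{587}{170} + 36420 = \frac{6191987}{170}$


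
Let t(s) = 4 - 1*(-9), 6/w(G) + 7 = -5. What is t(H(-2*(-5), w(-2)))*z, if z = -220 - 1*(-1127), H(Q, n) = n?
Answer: 11791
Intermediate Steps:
w(G) = -1/2 (w(G) = 6/(-7 - 5) = 6/(-12) = 6*(-1/12) = -1/2)
t(s) = 13 (t(s) = 4 + 9 = 13)
z = 907 (z = -220 + 1127 = 907)
t(H(-2*(-5), w(-2)))*z = 13*907 = 11791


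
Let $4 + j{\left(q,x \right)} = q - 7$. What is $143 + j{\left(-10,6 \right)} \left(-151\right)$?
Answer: $3314$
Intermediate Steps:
$j{\left(q,x \right)} = -11 + q$ ($j{\left(q,x \right)} = -4 + \left(q - 7\right) = -4 + \left(-7 + q\right) = -11 + q$)
$143 + j{\left(-10,6 \right)} \left(-151\right) = 143 + \left(-11 - 10\right) \left(-151\right) = 143 - -3171 = 143 + 3171 = 3314$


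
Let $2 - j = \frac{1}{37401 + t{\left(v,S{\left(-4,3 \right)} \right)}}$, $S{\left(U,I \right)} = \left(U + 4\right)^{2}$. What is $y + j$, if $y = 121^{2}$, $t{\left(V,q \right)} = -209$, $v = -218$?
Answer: $\frac{544602455}{37192} \approx 14643.0$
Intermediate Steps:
$S{\left(U,I \right)} = \left(4 + U\right)^{2}$
$j = \frac{74383}{37192}$ ($j = 2 - \frac{1}{37401 - 209} = 2 - \frac{1}{37192} = \frac{74383}{37192} \approx 2.0$)
$y = 14641$
$y + j = 14641 + \frac{74383}{37192} = \frac{544602455}{37192}$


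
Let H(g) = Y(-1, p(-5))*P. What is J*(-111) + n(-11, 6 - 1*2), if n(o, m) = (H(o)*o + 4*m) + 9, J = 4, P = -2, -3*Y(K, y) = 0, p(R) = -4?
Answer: -419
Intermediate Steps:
Y(K, y) = 0 (Y(K, y) = -⅓*0 = 0)
H(g) = 0 (H(g) = 0*(-2) = 0)
n(o, m) = 9 + 4*m (n(o, m) = (0*o + 4*m) + 9 = (0 + 4*m) + 9 = 4*m + 9 = 9 + 4*m)
J*(-111) + n(-11, 6 - 1*2) = 4*(-111) + (9 + 4*(6 - 1*2)) = -444 + (9 + 4*(6 - 2)) = -444 + (9 + 4*4) = -444 + (9 + 16) = -444 + 25 = -419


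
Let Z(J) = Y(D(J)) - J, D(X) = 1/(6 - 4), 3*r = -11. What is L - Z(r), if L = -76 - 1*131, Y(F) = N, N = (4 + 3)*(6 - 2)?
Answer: -716/3 ≈ -238.67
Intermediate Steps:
N = 28 (N = 7*4 = 28)
r = -11/3 (r = (⅓)*(-11) = -11/3 ≈ -3.6667)
D(X) = ½ (D(X) = 1/2 = ½)
Y(F) = 28
L = -207 (L = -76 - 131 = -207)
Z(J) = 28 - J
L - Z(r) = -207 - (28 - 1*(-11/3)) = -207 - (28 + 11/3) = -207 - 1*95/3 = -207 - 95/3 = -716/3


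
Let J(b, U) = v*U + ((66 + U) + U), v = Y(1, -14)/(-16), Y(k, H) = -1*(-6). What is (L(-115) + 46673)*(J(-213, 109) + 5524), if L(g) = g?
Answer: 1074023223/4 ≈ 2.6851e+8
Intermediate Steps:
Y(k, H) = 6
v = -3/8 (v = 6/(-16) = 6*(-1/16) = -3/8 ≈ -0.37500)
J(b, U) = 66 + 13*U/8 (J(b, U) = -3*U/8 + ((66 + U) + U) = -3*U/8 + (66 + 2*U) = 66 + 13*U/8)
(L(-115) + 46673)*(J(-213, 109) + 5524) = (-115 + 46673)*((66 + (13/8)*109) + 5524) = 46558*((66 + 1417/8) + 5524) = 46558*(1945/8 + 5524) = 46558*(46137/8) = 1074023223/4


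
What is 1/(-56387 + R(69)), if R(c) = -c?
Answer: -1/56456 ≈ -1.7713e-5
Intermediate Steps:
1/(-56387 + R(69)) = 1/(-56387 - 1*69) = 1/(-56387 - 69) = 1/(-56456) = -1/56456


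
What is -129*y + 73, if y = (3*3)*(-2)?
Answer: 2395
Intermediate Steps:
y = -18 (y = 9*(-2) = -18)
-129*y + 73 = -129*(-18) + 73 = 2322 + 73 = 2395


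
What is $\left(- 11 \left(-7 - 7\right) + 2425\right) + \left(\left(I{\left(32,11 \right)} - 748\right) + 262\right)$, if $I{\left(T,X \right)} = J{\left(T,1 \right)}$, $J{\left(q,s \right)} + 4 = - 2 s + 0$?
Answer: $2087$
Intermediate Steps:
$J{\left(q,s \right)} = -4 - 2 s$ ($J{\left(q,s \right)} = -4 + \left(- 2 s + 0\right) = -4 - 2 s$)
$I{\left(T,X \right)} = -6$ ($I{\left(T,X \right)} = -4 - 2 = -6$)
$\left(- 11 \left(-7 - 7\right) + 2425\right) + \left(\left(I{\left(32,11 \right)} - 748\right) + 262\right) = \left(- 11 \left(-7 - 7\right) + 2425\right) + \left(\left(-6 - 748\right) + 262\right) = \left(- 11 \left(-7 - 7\right) + 2425\right) + \left(-754 + 262\right) = \left(\left(-11\right) \left(-14\right) + 2425\right) - 492 = \left(154 + 2425\right) - 492 = 2579 - 492 = 2087$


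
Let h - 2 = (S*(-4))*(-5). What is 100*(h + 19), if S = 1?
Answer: 4100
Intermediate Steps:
h = 22 (h = 2 + (1*(-4))*(-5) = 2 - 4*(-5) = 2 + 20 = 22)
100*(h + 19) = 100*(22 + 19) = 100*41 = 4100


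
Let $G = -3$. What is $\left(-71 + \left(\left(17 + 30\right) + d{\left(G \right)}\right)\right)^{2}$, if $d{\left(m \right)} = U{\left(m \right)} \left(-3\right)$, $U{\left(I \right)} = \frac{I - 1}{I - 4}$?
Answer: $\frac{32400}{49} \approx 661.22$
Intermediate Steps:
$U{\left(I \right)} = \frac{-1 + I}{-4 + I}$
$d{\left(m \right)} = - \frac{3 \left(-1 + m\right)}{-4 + m}$ ($d{\left(m \right)} = \frac{-1 + m}{-4 + m} \left(-3\right) = - \frac{3 \left(-1 + m\right)}{-4 + m}$)
$\left(-71 + \left(\left(17 + 30\right) + d{\left(G \right)}\right)\right)^{2} = \left(-71 + \left(\left(17 + 30\right) + \frac{3 \left(1 - -3\right)}{-4 - 3}\right)\right)^{2} = \left(-71 + \left(47 + \frac{3 \left(1 + 3\right)}{-7}\right)\right)^{2} = \left(-71 + \left(47 + 3 \left(- \frac{1}{7}\right) 4\right)\right)^{2} = \left(-71 + \left(47 - \frac{12}{7}\right)\right)^{2} = \left(-71 + \frac{317}{7}\right)^{2} = \left(- \frac{180}{7}\right)^{2} = \frac{32400}{49}$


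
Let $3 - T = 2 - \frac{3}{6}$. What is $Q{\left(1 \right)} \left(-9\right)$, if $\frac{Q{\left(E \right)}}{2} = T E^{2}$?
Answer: $-27$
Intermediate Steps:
$T = \frac{3}{2}$ ($T = 3 - \left(2 - \frac{3}{6}\right) = 3 - \left(2 - 3 \cdot \frac{1}{6}\right) = 3 - \left(2 - \frac{1}{2}\right) = 3 - \frac{3}{2} = \frac{3}{2} \approx 1.5$)
$Q{\left(E \right)} = 3 E^{2}$ ($Q{\left(E \right)} = 2 \frac{3 E^{2}}{2} = 3 E^{2}$)
$Q{\left(1 \right)} \left(-9\right) = 3 \cdot 1^{2} \left(-9\right) = 3 \cdot 1 \left(-9\right) = 3 \left(-9\right) = -27$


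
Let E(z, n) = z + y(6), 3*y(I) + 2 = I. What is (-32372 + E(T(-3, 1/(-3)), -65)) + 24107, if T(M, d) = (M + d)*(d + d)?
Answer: -74353/9 ≈ -8261.4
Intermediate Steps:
y(I) = -⅔ + I/3
T(M, d) = 2*d*(M + d) (T(M, d) = (M + d)*(2*d) = 2*d*(M + d))
E(z, n) = 4/3 + z (E(z, n) = z + (-⅔ + (⅓)*6) = z + (-⅔ + 2) = z + 4/3 = 4/3 + z)
(-32372 + E(T(-3, 1/(-3)), -65)) + 24107 = (-32372 + (4/3 + 2*(-3 + 1/(-3))/(-3))) + 24107 = (-32372 + (4/3 + 2*(-⅓)*(-3 - ⅓))) + 24107 = (-32372 + (4/3 + 2*(-⅓)*(-10/3))) + 24107 = (-32372 + (4/3 + 20/9)) + 24107 = (-32372 + 32/9) + 24107 = -291316/9 + 24107 = -74353/9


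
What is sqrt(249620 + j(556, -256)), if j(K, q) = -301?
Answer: sqrt(249319) ≈ 499.32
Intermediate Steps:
sqrt(249620 + j(556, -256)) = sqrt(249620 - 301) = sqrt(249319)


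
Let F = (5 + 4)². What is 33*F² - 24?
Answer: 216489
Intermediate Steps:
F = 81 (F = 9² = 81)
33*F² - 24 = 33*81² - 24 = 33*6561 - 24 = 216513 - 24 = 216489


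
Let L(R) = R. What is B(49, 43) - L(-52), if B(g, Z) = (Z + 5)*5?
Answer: 292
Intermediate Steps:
B(g, Z) = 25 + 5*Z (B(g, Z) = (5 + Z)*5 = 25 + 5*Z)
B(49, 43) - L(-52) = (25 + 5*43) - 1*(-52) = (25 + 215) + 52 = 240 + 52 = 292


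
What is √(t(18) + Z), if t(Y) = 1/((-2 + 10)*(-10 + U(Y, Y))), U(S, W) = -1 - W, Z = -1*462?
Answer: I*√6216730/116 ≈ 21.494*I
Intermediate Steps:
Z = -462
t(Y) = 1/(-88 - 8*Y) (t(Y) = 1/((-2 + 10)*(-10 + (-1 - Y))) = 1/(8*(-11 - Y)) = 1/(-88 - 8*Y))
√(t(18) + Z) = √(-1/(88 + 8*18) - 462) = √(-1/(88 + 144) - 462) = √(-1/232 - 462) = √(-107185/232) = I*√6216730/116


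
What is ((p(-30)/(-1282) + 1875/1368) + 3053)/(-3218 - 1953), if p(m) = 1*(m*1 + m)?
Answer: -892793993/1511462616 ≈ -0.59068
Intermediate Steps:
p(m) = 2*m (p(m) = 1*(m + m) = 1*(2*m) = 2*m)
((p(-30)/(-1282) + 1875/1368) + 3053)/(-3218 - 1953) = (((2*(-30))/(-1282) + 1875/1368) + 3053)/(-3218 - 1953) = ((-60*(-1/1282) + 1875*(1/1368)) + 3053)/(-5171) = ((30/641 + 625/456) + 3053)*(-1/5171) = (414305/292296 + 3053)*(-1/5171) = (892793993/292296)*(-1/5171) = -892793993/1511462616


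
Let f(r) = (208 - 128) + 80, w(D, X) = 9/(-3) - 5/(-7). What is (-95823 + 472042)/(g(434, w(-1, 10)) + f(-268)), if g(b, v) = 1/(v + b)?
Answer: 1136933818/483527 ≈ 2351.3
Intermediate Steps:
w(D, X) = -16/7 (w(D, X) = 9*(-⅓) - 5*(-⅐) = -3 + 5/7 = -16/7)
g(b, v) = 1/(b + v)
f(r) = 160 (f(r) = 80 + 80 = 160)
(-95823 + 472042)/(g(434, w(-1, 10)) + f(-268)) = (-95823 + 472042)/(1/(434 - 16/7) + 160) = 376219/(1/(3022/7) + 160) = 376219/(7/3022 + 160) = 376219/(483527/3022) = 376219*(3022/483527) = 1136933818/483527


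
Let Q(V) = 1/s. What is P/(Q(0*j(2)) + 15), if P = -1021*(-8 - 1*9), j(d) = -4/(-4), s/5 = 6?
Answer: 520710/451 ≈ 1154.6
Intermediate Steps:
s = 30 (s = 5*6 = 30)
j(d) = 1 (j(d) = -4*(-¼) = 1)
Q(V) = 1/30
P = 17357 (P = -1021*(-8 - 9) = -1021*(-17) = 17357)
P/(Q(0*j(2)) + 15) = 17357/(1/30 + 15) = 17357/(451/30) = 17357*(30/451) = 520710/451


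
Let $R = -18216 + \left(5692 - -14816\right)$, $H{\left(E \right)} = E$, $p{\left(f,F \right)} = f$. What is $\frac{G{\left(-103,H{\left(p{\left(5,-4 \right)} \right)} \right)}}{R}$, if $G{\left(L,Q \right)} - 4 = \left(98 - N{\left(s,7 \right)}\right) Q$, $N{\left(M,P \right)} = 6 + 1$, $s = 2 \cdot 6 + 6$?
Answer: $\frac{153}{764} \approx 0.20026$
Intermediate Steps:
$s = 18$ ($s = 12 + 6 = 18$)
$N{\left(M,P \right)} = 7$
$R = 2292$ ($R = -18216 + \left(5692 + 14816\right) = -18216 + 20508 = 2292$)
$G{\left(L,Q \right)} = 4 + 91 Q$ ($G{\left(L,Q \right)} = 4 + \left(98 - 7\right) Q = 4 + 91 Q$)
$\frac{G{\left(-103,H{\left(p{\left(5,-4 \right)} \right)} \right)}}{R} = \frac{4 + 91 \cdot 5}{2292} = \left(4 + 455\right) \frac{1}{2292} = 459 \cdot \frac{1}{2292} = \frac{153}{764}$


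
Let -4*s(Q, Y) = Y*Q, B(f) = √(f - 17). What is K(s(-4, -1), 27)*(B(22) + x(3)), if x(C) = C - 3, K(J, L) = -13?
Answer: -13*√5 ≈ -29.069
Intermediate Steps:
B(f) = √(-17 + f)
s(Q, Y) = -Q*Y/4 (s(Q, Y) = -Y*Q/4 = -Q*Y/4)
x(C) = -3 + C
K(s(-4, -1), 27)*(B(22) + x(3)) = -13*(√(-17 + 22) + (-3 + 3)) = -13*(√5 + 0) = -13*√5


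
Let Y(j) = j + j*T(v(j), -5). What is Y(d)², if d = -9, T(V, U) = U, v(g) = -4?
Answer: 1296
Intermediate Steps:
Y(j) = -4*j (Y(j) = j + j*(-5) = j - 5*j = -4*j)
Y(d)² = (-4*(-9))² = 36² = 1296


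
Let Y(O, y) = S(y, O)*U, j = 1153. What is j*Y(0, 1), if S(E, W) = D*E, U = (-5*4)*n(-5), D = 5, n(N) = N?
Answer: 576500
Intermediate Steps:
U = 100 (U = -5*4*(-5) = -20*(-5) = 100)
S(E, W) = 5*E
Y(O, y) = 500*y (Y(O, y) = (5*y)*100 = 500*y)
j*Y(0, 1) = 1153*(500*1) = 1153*500 = 576500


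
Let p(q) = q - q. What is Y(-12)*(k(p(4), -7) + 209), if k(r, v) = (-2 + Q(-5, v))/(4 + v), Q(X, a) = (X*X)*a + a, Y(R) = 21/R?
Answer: -5677/12 ≈ -473.08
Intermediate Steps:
Q(X, a) = a + a*X² (Q(X, a) = X²*a + a = a*X² + a = a + a*X²)
p(q) = 0
k(r, v) = (-2 + 26*v)/(4 + v) (k(r, v) = (-2 + v*(1 + (-5)²))/(4 + v) = (-2 + v*(1 + 25))/(4 + v) = (-2 + v*26)/(4 + v) = (-2 + 26*v)/(4 + v))
Y(-12)*(k(p(4), -7) + 209) = (21/(-12))*(2*(-1 + 13*(-7))/(4 - 7) + 209) = (21*(-1/12))*(2*(-1 - 91)/(-3) + 209) = -7*(2*(-⅓)*(-92) + 209)/4 = -7*(184/3 + 209)/4 = -7/4*811/3 = -5677/12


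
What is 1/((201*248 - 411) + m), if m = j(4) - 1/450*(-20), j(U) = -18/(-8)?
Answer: 180/8899073 ≈ 2.0227e-5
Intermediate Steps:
j(U) = 9/4 (j(U) = -18*(-1/8) = 9/4)
m = 413/180 (m = 9/4 - 1/450*(-20) = 9/4 + 2/45 = 413/180 ≈ 2.2944)
1/((201*248 - 411) + m) = 1/((201*248 - 411) + 413/180) = 1/((49848 - 411) + 413/180) = 1/(49437 + 413/180) = 1/(8899073/180) = 180/8899073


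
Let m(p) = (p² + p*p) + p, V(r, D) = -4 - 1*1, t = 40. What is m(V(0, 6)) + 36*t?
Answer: 1485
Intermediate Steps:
V(r, D) = -5 (V(r, D) = -4 - 1 = -5)
m(p) = p + 2*p² (m(p) = (p² + p²) + p = 2*p² + p = p + 2*p²)
m(V(0, 6)) + 36*t = -5*(1 + 2*(-5)) + 36*40 = -5*(1 - 10) + 1440 = -5*(-9) + 1440 = 45 + 1440 = 1485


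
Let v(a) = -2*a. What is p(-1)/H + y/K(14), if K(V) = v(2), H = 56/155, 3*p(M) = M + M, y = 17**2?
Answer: -1556/21 ≈ -74.095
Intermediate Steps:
y = 289
p(M) = 2*M/3 (p(M) = (M + M)/3 = (2*M)/3 = 2*M/3)
H = 56/155 (H = 56*(1/155) = 56/155 ≈ 0.36129)
K(V) = -4 (K(V) = -2*2 = -4)
p(-1)/H + y/K(14) = ((2/3)*(-1))/(56/155) + 289/(-4) = -2/3*155/56 + 289*(-1/4) = -155/84 - 289/4 = -1556/21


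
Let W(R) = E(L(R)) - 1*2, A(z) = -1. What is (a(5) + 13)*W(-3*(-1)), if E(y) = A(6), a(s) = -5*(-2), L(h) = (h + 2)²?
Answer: -69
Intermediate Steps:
L(h) = (2 + h)²
a(s) = 10
E(y) = -1
W(R) = -3 (W(R) = -1 - 1*2 = -1 - 2 = -3)
(a(5) + 13)*W(-3*(-1)) = (10 + 13)*(-3) = 23*(-3) = -69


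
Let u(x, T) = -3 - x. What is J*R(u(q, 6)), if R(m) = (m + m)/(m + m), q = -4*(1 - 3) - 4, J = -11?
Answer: -11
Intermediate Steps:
q = 4 (q = -4*(-2) - 4 = 8 - 4 = 4)
R(m) = 1 (R(m) = (2*m)/((2*m)) = (2*m)*(1/(2*m)) = 1)
J*R(u(q, 6)) = -11*1 = -11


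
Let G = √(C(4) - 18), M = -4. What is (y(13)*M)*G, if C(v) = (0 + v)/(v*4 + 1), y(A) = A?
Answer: -52*I*√5134/17 ≈ -219.17*I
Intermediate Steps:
C(v) = v/(1 + 4*v) (C(v) = v/(4*v + 1) = v/(1 + 4*v))
G = I*√5134/17 (G = √(4/(1 + 4*4) - 18) = √(4/(1 + 16) - 18) = √(4/17 - 18) = √(-302/17) = I*√5134/17 ≈ 4.2148*I)
(y(13)*M)*G = (13*(-4))*(I*√5134/17) = -52*I*√5134/17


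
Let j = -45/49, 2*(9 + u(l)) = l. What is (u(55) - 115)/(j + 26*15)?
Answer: -9457/38130 ≈ -0.24802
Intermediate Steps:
u(l) = -9 + l/2
j = -45/49 (j = -45*1/49 = -45/49 ≈ -0.91837)
(u(55) - 115)/(j + 26*15) = ((-9 + (½)*55) - 115)/(-45/49 + 26*15) = ((-9 + 55/2) - 115)/(-45/49 + 390) = (37/2 - 115)/(19065/49) = -193/2*49/19065 = -9457/38130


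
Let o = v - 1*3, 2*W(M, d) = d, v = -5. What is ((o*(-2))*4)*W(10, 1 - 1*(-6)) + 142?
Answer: 366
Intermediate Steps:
W(M, d) = d/2
o = -8 (o = -5 - 1*3 = -5 - 3 = -8)
((o*(-2))*4)*W(10, 1 - 1*(-6)) + 142 = (-8*(-2)*4)*((1 - 1*(-6))/2) + 142 = (16*4)*((1 + 6)/2) + 142 = 64*((1/2)*7) + 142 = 64*(7/2) + 142 = 224 + 142 = 366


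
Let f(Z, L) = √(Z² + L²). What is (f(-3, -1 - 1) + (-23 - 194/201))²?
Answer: 23728702/40401 - 9634*√13/201 ≈ 414.51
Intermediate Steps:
f(Z, L) = √(L² + Z²)
(f(-3, -1 - 1) + (-23 - 194/201))² = (√((-1 - 1)² + (-3)²) + (-23 - 194/201))² = (√((-2)² + 9) + (-23 - 194*1/201))² = (√(4 + 9) + (-23 - 194/201))² = (√13 - 4817/201)² = (-4817/201 + √13)²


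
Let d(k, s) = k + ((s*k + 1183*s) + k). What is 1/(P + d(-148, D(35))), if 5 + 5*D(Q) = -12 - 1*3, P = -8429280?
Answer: -1/8433716 ≈ -1.1857e-7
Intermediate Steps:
D(Q) = -4 (D(Q) = -1 + (-12 - 1*3)/5 = -1 + (-12 - 3)/5 = -1 + (1/5)*(-15) = -1 - 3 = -4)
d(k, s) = 2*k + 1183*s + k*s (d(k, s) = k + ((k*s + 1183*s) + k) = k + ((1183*s + k*s) + k) = k + (k + 1183*s + k*s) = 2*k + 1183*s + k*s)
1/(P + d(-148, D(35))) = 1/(-8429280 + (2*(-148) + 1183*(-4) - 148*(-4))) = 1/(-8429280 + (-296 - 4732 + 592)) = 1/(-8429280 - 4436) = 1/(-8433716) = -1/8433716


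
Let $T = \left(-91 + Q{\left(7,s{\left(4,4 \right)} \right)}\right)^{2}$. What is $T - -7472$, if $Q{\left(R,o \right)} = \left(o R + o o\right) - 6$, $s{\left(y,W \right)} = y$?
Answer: $10281$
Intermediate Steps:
$Q{\left(R,o \right)} = -6 + o^{2} + R o$ ($Q{\left(R,o \right)} = \left(R o + o^{2}\right) - 6 = \left(o^{2} + R o\right) - 6 = -6 + o^{2} + R o$)
$T = 2809$ ($T = \left(-91 + \left(-6 + 4^{2} + 7 \cdot 4\right)\right)^{2} = \left(-91 + \left(-6 + 16 + 28\right)\right)^{2} = \left(-91 + 38\right)^{2} = \left(-53\right)^{2} = 2809$)
$T - -7472 = 2809 - -7472 = 2809 + 7472 = 10281$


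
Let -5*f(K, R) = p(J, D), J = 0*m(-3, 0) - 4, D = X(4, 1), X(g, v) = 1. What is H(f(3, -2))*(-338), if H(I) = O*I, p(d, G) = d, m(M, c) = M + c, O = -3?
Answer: 4056/5 ≈ 811.20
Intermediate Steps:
D = 1
J = -4 (J = 0*(-3 + 0) - 4 = 0*(-3) - 4 = 0 - 4 = -4)
f(K, R) = 4/5 (f(K, R) = -1/5*(-4) = 4/5)
H(I) = -3*I
H(f(3, -2))*(-338) = -3*4/5*(-338) = -12/5*(-338) = 4056/5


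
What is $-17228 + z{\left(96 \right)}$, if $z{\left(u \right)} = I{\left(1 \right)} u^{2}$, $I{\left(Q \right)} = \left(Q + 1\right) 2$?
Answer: $19636$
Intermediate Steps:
$I{\left(Q \right)} = 2 + 2 Q$ ($I{\left(Q \right)} = \left(1 + Q\right) 2 = 2 + 2 Q$)
$z{\left(u \right)} = 4 u^{2}$ ($z{\left(u \right)} = \left(2 + 2 \cdot 1\right) u^{2} = \left(2 + 2\right) u^{2} = 4 u^{2}$)
$-17228 + z{\left(96 \right)} = -17228 + 4 \cdot 96^{2} = -17228 + 4 \cdot 9216 = -17228 + 36864 = 19636$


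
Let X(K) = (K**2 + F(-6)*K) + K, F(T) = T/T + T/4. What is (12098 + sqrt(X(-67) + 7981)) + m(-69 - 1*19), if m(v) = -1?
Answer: 12097 + sqrt(49746)/2 ≈ 12209.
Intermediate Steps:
F(T) = 1 + T/4 (F(T) = 1 + T*(1/4) = 1 + T/4)
X(K) = K**2 + K/2 (X(K) = (K**2 + (1 + (1/4)*(-6))*K) + K = (K**2 + (1 - 3/2)*K) + K = (K**2 - K/2) + K = K**2 + K/2)
(12098 + sqrt(X(-67) + 7981)) + m(-69 - 1*19) = (12098 + sqrt(-67*(1/2 - 67) + 7981)) - 1 = (12098 + sqrt(-67*(-133/2) + 7981)) - 1 = (12098 + sqrt(8911/2 + 7981)) - 1 = (12098 + sqrt(24873/2)) - 1 = (12098 + sqrt(49746)/2) - 1 = 12097 + sqrt(49746)/2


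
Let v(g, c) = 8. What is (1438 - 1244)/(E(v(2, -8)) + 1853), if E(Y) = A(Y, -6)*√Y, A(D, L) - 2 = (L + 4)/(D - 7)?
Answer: 194/1853 ≈ 0.10470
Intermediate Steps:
A(D, L) = 2 + (4 + L)/(-7 + D) (A(D, L) = 2 + (L + 4)/(D - 7) = 2 + (4 + L)/(-7 + D))
E(Y) = √Y*(-16 + 2*Y)/(-7 + Y) (E(Y) = ((-10 - 6 + 2*Y)/(-7 + Y))*√Y = ((-16 + 2*Y)/(-7 + Y))*√Y = √Y*(-16 + 2*Y)/(-7 + Y))
(1438 - 1244)/(E(v(2, -8)) + 1853) = (1438 - 1244)/(2*√8*(-8 + 8)/(-7 + 8) + 1853) = 194/(2*(2*√2)*0/1 + 1853) = 194/(2*(2*√2)*1*0 + 1853) = 194/(0 + 1853) = 194/1853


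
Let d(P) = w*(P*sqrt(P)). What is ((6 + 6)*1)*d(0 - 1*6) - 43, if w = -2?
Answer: -43 + 144*I*sqrt(6) ≈ -43.0 + 352.73*I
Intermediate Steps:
d(P) = -2*P**(3/2) (d(P) = -2*P*sqrt(P) = -2*P**(3/2))
((6 + 6)*1)*d(0 - 1*6) - 43 = ((6 + 6)*1)*(-2*(0 - 1*6)**(3/2)) - 43 = (12*1)*(-2*(0 - 6)**(3/2)) - 43 = 12*(-(-12)*I*sqrt(6)) - 43 = 12*(12*I*sqrt(6)) - 43 = 144*I*sqrt(6) - 43 = -43 + 144*I*sqrt(6)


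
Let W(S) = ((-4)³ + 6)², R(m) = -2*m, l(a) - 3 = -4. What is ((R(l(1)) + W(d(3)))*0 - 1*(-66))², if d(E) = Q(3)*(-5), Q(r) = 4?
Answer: 4356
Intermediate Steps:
l(a) = -1 (l(a) = 3 - 4 = -1)
d(E) = -20 (d(E) = 4*(-5) = -20)
W(S) = 3364 (W(S) = (-64 + 6)² = (-58)² = 3364)
((R(l(1)) + W(d(3)))*0 - 1*(-66))² = ((-2*(-1) + 3364)*0 - 1*(-66))² = ((2 + 3364)*0 + 66)² = (3366*0 + 66)² = (0 + 66)² = 66² = 4356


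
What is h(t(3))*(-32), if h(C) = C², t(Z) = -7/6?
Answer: -392/9 ≈ -43.556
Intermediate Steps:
t(Z) = -7/6 (t(Z) = -7*⅙ = -7/6)
h(t(3))*(-32) = (-7/6)²*(-32) = (49/36)*(-32) = -392/9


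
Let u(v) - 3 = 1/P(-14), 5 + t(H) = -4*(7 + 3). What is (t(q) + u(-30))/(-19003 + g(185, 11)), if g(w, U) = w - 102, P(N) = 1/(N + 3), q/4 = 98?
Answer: 53/18920 ≈ 0.0028013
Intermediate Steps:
q = 392 (q = 4*98 = 392)
P(N) = 1/(3 + N)
t(H) = -45 (t(H) = -5 - 4*(7 + 3) = -5 - 4*10 = -5 - 40 = -45)
g(w, U) = -102 + w
u(v) = -8 (u(v) = 3 + 1/(1/(3 - 14)) = 3 + 1/(1/(-11)) = 3 + 1/(-1/11) = 3 - 11 = -8)
(t(q) + u(-30))/(-19003 + g(185, 11)) = (-45 - 8)/(-19003 + (-102 + 185)) = -53/(-19003 + 83) = -53/(-18920) = -53*(-1/18920) = 53/18920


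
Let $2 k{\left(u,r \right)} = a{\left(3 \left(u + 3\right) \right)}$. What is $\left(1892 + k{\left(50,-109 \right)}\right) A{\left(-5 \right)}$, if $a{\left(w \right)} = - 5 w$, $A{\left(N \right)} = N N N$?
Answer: $- \frac{373625}{2} \approx -1.8681 \cdot 10^{5}$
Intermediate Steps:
$A{\left(N \right)} = N^{3}$ ($A{\left(N \right)} = N^{2} N = N^{3}$)
$k{\left(u,r \right)} = - \frac{45}{2} - \frac{15 u}{2}$ ($k{\left(u,r \right)} = \frac{\left(-5\right) 3 \left(u + 3\right)}{2} = \frac{\left(-5\right) 3 \left(3 + u\right)}{2} = \frac{\left(-5\right) \left(9 + 3 u\right)}{2} = \frac{-45 - 15 u}{2} = - \frac{45}{2} - \frac{15 u}{2}$)
$\left(1892 + k{\left(50,-109 \right)}\right) A{\left(-5 \right)} = \left(1892 - \frac{795}{2}\right) \left(-5\right)^{3} = \left(1892 - \frac{795}{2}\right) \left(-125\right) = \frac{2989}{2} \left(-125\right) = - \frac{373625}{2}$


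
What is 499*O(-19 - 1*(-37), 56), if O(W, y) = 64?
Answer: 31936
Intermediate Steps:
499*O(-19 - 1*(-37), 56) = 499*64 = 31936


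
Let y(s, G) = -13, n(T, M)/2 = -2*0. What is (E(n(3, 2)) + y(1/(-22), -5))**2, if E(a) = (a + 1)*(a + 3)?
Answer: 100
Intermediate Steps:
n(T, M) = 0 (n(T, M) = 2*(-2*0) = 2*0 = 0)
E(a) = (1 + a)*(3 + a)
(E(n(3, 2)) + y(1/(-22), -5))**2 = ((3 + 0**2 + 4*0) - 13)**2 = ((3 + 0 + 0) - 13)**2 = (3 - 13)**2 = (-10)**2 = 100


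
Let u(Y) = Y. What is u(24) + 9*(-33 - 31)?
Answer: -552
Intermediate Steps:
u(24) + 9*(-33 - 31) = 24 + 9*(-33 - 31) = 24 + 9*(-64) = 24 - 576 = -552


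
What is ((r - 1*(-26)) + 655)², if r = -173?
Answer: 258064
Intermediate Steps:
((r - 1*(-26)) + 655)² = ((-173 - 1*(-26)) + 655)² = ((-173 + 26) + 655)² = (-147 + 655)² = 508² = 258064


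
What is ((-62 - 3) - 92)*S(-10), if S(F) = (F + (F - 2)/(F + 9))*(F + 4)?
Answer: 1884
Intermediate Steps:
S(F) = (4 + F)*(F + (-2 + F)/(9 + F)) (S(F) = (F + (-2 + F)/(9 + F))*(4 + F) = (4 + F)*(F + (-2 + F)/(9 + F)))
((-62 - 3) - 92)*S(-10) = ((-62 - 3) - 92)*((-8 + (-10)³ + 14*(-10)² + 38*(-10))/(9 - 10)) = (-65 - 92)*((-8 - 1000 + 14*100 - 380)/(-1)) = -(-157)*(-8 - 1000 + 1400 - 380) = -(-157)*12 = -157*(-12) = 1884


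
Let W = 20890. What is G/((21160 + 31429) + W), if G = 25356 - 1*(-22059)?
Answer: 15805/24493 ≈ 0.64529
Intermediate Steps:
G = 47415 (G = 25356 + 22059 = 47415)
G/((21160 + 31429) + W) = 47415/((21160 + 31429) + 20890) = 47415/(52589 + 20890) = 47415/73479 = 47415*(1/73479) = 15805/24493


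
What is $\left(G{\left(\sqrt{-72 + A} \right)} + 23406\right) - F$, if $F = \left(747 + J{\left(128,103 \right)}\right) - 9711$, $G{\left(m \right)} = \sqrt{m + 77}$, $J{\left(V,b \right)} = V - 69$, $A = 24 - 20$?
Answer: $32311 + \sqrt{77 + 2 i \sqrt{17}} \approx 32320.0 + 0.4692 i$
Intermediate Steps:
$A = 4$
$J{\left(V,b \right)} = -69 + V$
$G{\left(m \right)} = \sqrt{77 + m}$
$F = -8905$ ($F = \left(747 + \left(-69 + 128\right)\right) - 9711 = \left(747 + 59\right) - 9711 = 806 - 9711 = -8905$)
$\left(G{\left(\sqrt{-72 + A} \right)} + 23406\right) - F = \left(\sqrt{77 + \sqrt{-72 + 4}} + 23406\right) - -8905 = \left(\sqrt{77 + \sqrt{-68}} + 23406\right) + 8905 = \left(\sqrt{77 + 2 i \sqrt{17}} + 23406\right) + 8905 = \left(23406 + \sqrt{77 + 2 i \sqrt{17}}\right) + 8905 = 32311 + \sqrt{77 + 2 i \sqrt{17}}$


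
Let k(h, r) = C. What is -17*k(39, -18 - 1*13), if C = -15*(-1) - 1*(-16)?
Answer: -527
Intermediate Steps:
C = 31 (C = 15 + 16 = 31)
k(h, r) = 31
-17*k(39, -18 - 1*13) = -17*31 = -527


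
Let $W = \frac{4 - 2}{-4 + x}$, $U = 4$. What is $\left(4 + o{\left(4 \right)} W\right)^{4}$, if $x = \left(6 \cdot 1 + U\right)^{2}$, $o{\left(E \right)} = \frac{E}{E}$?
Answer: $\frac{1387488001}{5308416} \approx 261.38$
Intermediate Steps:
$o{\left(E \right)} = 1$
$x = 100$ ($x = \left(6 \cdot 1 + 4\right)^{2} = \left(6 + 4\right)^{2} = 10^{2} = 100$)
$W = \frac{1}{48}$ ($W = \frac{4 - 2}{-4 + 100} = \frac{2}{96} = 2 \cdot \frac{1}{96} = \frac{1}{48} \approx 0.020833$)
$\left(4 + o{\left(4 \right)} W\right)^{4} = \left(4 + 1 \cdot \frac{1}{48}\right)^{4} = \left(4 + \frac{1}{48}\right)^{4} = \left(\frac{193}{48}\right)^{4} = \frac{1387488001}{5308416}$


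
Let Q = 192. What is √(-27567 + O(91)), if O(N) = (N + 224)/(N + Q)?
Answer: 3*I*√245302702/283 ≈ 166.03*I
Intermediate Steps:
O(N) = (224 + N)/(192 + N) (O(N) = (N + 224)/(N + 192) = (224 + N)/(192 + N))
√(-27567 + O(91)) = √(-27567 + (224 + 91)/(192 + 91)) = √(-27567 + 315/283) = √(-7801146/283) = 3*I*√245302702/283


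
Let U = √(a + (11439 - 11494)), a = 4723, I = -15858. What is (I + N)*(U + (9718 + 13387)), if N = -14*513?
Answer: -532339200 - 46080*√1167 ≈ -5.3391e+8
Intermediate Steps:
N = -7182
U = 2*√1167 (U = √(4723 + (11439 - 11494)) = √(4723 - 55) = √4668 = 2*√1167 ≈ 68.323)
(I + N)*(U + (9718 + 13387)) = (-15858 - 7182)*(2*√1167 + (9718 + 13387)) = -23040*(2*√1167 + 23105) = -23040*(23105 + 2*√1167) = -532339200 - 46080*√1167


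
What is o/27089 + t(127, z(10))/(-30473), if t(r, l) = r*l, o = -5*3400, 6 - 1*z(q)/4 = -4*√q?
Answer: -600608272/825483097 - 2032*√10/30473 ≈ -0.93845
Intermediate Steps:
z(q) = 24 + 16*√q (z(q) = 24 - (-16)*√q = 24 + 16*√q)
o = -17000
t(r, l) = l*r
o/27089 + t(127, z(10))/(-30473) = -17000/27089 + ((24 + 16*√10)*127)/(-30473) = -17000*1/27089 + (3048 + 2032*√10)*(-1/30473) = -17000/27089 + (-3048/30473 - 2032*√10/30473) = -600608272/825483097 - 2032*√10/30473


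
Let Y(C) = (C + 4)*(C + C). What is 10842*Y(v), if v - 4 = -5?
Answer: -65052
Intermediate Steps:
v = -1 (v = 4 - 5 = -1)
Y(C) = 2*C*(4 + C) (Y(C) = (4 + C)*(2*C) = 2*C*(4 + C))
10842*Y(v) = 10842*(2*(-1)*(4 - 1)) = 10842*(2*(-1)*3) = 10842*(-6) = -65052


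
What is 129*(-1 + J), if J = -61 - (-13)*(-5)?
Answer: -16383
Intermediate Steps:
J = -126 (J = -61 - 1*65 = -61 - 65 = -126)
129*(-1 + J) = 129*(-1 - 126) = 129*(-127) = -16383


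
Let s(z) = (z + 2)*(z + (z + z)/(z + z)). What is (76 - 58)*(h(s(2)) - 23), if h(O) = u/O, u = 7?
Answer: -807/2 ≈ -403.50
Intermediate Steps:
s(z) = (1 + z)*(2 + z) (s(z) = (2 + z)*(z + (2*z)/((2*z))) = (2 + z)*(z + (2*z)*(1/(2*z))) = (2 + z)*(z + 1) = (2 + z)*(1 + z) = (1 + z)*(2 + z))
h(O) = 7/O
(76 - 58)*(h(s(2)) - 23) = (76 - 58)*(7/(2 + 2² + 3*2) - 23) = 18*(7/(2 + 4 + 6) - 23) = 18*(7/12 - 23) = 18*(-269/12) = -807/2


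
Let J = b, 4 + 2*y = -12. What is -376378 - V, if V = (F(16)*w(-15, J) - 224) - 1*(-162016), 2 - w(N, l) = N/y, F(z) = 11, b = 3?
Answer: -4305371/8 ≈ -5.3817e+5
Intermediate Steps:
y = -8 (y = -2 + (½)*(-12) = -2 - 6 = -8)
J = 3
w(N, l) = 2 + N/8 (w(N, l) = 2 - N/(-8) = 2 - N*(-1)/8 = 2 - (-1)*N/8 = 2 + N/8)
V = 1294347/8 (V = (11*(2 + (⅛)*(-15)) - 224) - 1*(-162016) = (11*(2 - 15/8) - 224) + 162016 = (11*(⅛) - 224) + 162016 = (11/8 - 224) + 162016 = -1781/8 + 162016 = 1294347/8 ≈ 1.6179e+5)
-376378 - V = -376378 - 1*1294347/8 = -376378 - 1294347/8 = -4305371/8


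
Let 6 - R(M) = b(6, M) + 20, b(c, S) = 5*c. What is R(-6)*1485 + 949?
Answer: -64391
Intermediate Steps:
R(M) = -44 (R(M) = 6 - (5*6 + 20) = 6 - (30 + 20) = 6 - 1*50 = 6 - 50 = -44)
R(-6)*1485 + 949 = -44*1485 + 949 = -65340 + 949 = -64391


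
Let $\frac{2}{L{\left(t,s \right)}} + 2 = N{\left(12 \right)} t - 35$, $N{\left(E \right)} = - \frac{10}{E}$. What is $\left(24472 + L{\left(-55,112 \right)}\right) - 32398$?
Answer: $- \frac{420066}{53} \approx -7925.8$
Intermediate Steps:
$L{\left(t,s \right)} = \frac{2}{-37 - \frac{5 t}{6}}$ ($L{\left(t,s \right)} = \frac{2}{-2 + \left(- \frac{10}{12} t - 35\right)} = \frac{2}{-2 + \left(\left(-10\right) \frac{1}{12} t - 35\right)} = \frac{2}{-2 - \left(35 + \frac{5 t}{6}\right)} = \frac{2}{-37 - \frac{5 t}{6}}$)
$\left(24472 + L{\left(-55,112 \right)}\right) - 32398 = \left(24472 + \frac{12}{-222 - -275}\right) - 32398 = \left(24472 + \frac{12}{-222 + 275}\right) - 32398 = \left(24472 + \frac{12}{53}\right) - 32398 = \frac{1297028}{53} - 32398 = - \frac{420066}{53}$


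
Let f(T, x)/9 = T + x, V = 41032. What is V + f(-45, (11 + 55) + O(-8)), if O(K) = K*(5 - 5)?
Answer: 41221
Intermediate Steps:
O(K) = 0 (O(K) = K*0 = 0)
f(T, x) = 9*T + 9*x (f(T, x) = 9*(T + x) = 9*T + 9*x)
V + f(-45, (11 + 55) + O(-8)) = 41032 + (9*(-45) + 9*((11 + 55) + 0)) = 41032 + (-405 + 9*(66 + 0)) = 41032 + (-405 + 9*66) = 41032 + (-405 + 594) = 41032 + 189 = 41221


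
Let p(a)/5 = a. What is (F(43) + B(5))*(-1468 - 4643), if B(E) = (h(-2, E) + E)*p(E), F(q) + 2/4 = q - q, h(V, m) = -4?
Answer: -299439/2 ≈ -1.4972e+5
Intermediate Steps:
F(q) = -½ (F(q) = -½ + (q - q) = -½ + 0 = -½)
p(a) = 5*a
B(E) = 5*E*(-4 + E) (B(E) = (-4 + E)*(5*E) = 5*E*(-4 + E))
(F(43) + B(5))*(-1468 - 4643) = (-½ + 5*5*(-4 + 5))*(-1468 - 4643) = (-½ + 5*5*1)*(-6111) = (-½ + 25)*(-6111) = (49/2)*(-6111) = -299439/2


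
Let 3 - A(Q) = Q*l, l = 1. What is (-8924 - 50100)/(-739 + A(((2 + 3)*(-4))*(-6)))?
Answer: 7378/107 ≈ 68.953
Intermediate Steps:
A(Q) = 3 - Q
(-8924 - 50100)/(-739 + A(((2 + 3)*(-4))*(-6))) = (-8924 - 50100)/(-739 + (3 - (2 + 3)*(-4)*(-6))) = -59024/(-739 + (3 - 5*(-4)*(-6))) = -59024/(-739 + (3 - (-20)*(-6))) = -59024/(-739 + (3 - 1*120)) = -59024/(-739 + (3 - 120)) = -59024/(-739 - 117) = -59024/(-856) = -59024*(-1/856) = 7378/107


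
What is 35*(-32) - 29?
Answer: -1149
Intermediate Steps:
35*(-32) - 29 = -1120 - 29 = -1149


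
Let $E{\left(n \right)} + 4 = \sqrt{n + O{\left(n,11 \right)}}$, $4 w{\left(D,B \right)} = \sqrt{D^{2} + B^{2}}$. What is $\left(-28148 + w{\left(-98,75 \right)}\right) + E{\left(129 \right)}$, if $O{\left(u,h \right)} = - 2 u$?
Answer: $-28152 + \frac{\sqrt{15229}}{4} + i \sqrt{129} \approx -28121.0 + 11.358 i$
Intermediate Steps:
$w{\left(D,B \right)} = \frac{\sqrt{B^{2} + D^{2}}}{4}$ ($w{\left(D,B \right)} = \frac{\sqrt{D^{2} + B^{2}}}{4} = \frac{\sqrt{B^{2} + D^{2}}}{4}$)
$E{\left(n \right)} = -4 + \sqrt{- n}$ ($E{\left(n \right)} = -4 + \sqrt{n - 2 n} = -4 + \sqrt{- n}$)
$\left(-28148 + w{\left(-98,75 \right)}\right) + E{\left(129 \right)} = \left(-28148 + \frac{\sqrt{75^{2} + \left(-98\right)^{2}}}{4}\right) - \left(4 - \sqrt{\left(-1\right) 129}\right) = \left(-28148 + \frac{\sqrt{5625 + 9604}}{4}\right) - \left(4 - \sqrt{-129}\right) = \left(-28148 + \frac{\sqrt{15229}}{4}\right) - \left(4 - i \sqrt{129}\right) = -28152 + \frac{\sqrt{15229}}{4} + i \sqrt{129}$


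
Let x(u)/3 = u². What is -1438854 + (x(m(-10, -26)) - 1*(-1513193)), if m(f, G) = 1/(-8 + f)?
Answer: 8028613/108 ≈ 74339.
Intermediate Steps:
x(u) = 3*u²
-1438854 + (x(m(-10, -26)) - 1*(-1513193)) = -1438854 + (3*(1/(-8 - 10))² - 1*(-1513193)) = -1438854 + (3*(1/(-18))² + 1513193) = -1438854 + (3*(-1/18)² + 1513193) = -1438854 + (3*(1/324) + 1513193) = -1438854 + (1/108 + 1513193) = -1438854 + 163424845/108 = 8028613/108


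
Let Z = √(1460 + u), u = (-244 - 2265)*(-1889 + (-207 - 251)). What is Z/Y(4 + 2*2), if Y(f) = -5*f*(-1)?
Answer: √5890083/40 ≈ 60.674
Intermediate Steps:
Y(f) = 5*f
u = 5888623 (u = -2509*(-1889 - 458) = -2509*(-2347) = 5888623)
Z = √5890083 (Z = √(1460 + 5888623) = √5890083 ≈ 2426.9)
Z/Y(4 + 2*2) = √5890083/((5*(4 + 2*2))) = √5890083/((5*(4 + 4))) = √5890083/((5*8)) = √5890083/40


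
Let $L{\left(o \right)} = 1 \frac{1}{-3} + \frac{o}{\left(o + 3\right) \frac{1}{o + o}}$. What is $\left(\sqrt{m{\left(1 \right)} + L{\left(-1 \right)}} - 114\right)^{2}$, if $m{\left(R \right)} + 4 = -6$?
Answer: $\frac{38960}{3} - 152 i \sqrt{21} \approx 12987.0 - 696.55 i$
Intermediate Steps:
$m{\left(R \right)} = -10$ ($m{\left(R \right)} = -4 - 6 = -10$)
$L{\left(o \right)} = - \frac{1}{3} + \frac{2 o^{2}}{3 + o}$ ($L{\left(o \right)} = 1 \left(- \frac{1}{3}\right) + \frac{o}{\left(3 + o\right) \frac{1}{2 o}} = - \frac{1}{3} + \frac{o}{\left(3 + o\right) \frac{1}{2 o}} = - \frac{1}{3} + \frac{o}{\frac{1}{2} \frac{1}{o} \left(3 + o\right)} = - \frac{1}{3} + o \frac{2 o}{3 + o} = - \frac{1}{3} + \frac{2 o^{2}}{3 + o}$)
$\left(\sqrt{m{\left(1 \right)} + L{\left(-1 \right)}} - 114\right)^{2} = \left(\sqrt{-10 + \frac{-3 - -1 + 6 \left(-1\right)^{2}}{3 \left(3 - 1\right)}} - 114\right)^{2} = \left(\sqrt{-10 + \frac{-3 + 1 + 6 \cdot 1}{3 \cdot 2}} - 114\right)^{2} = \left(\sqrt{-10 + \frac{1}{3} \cdot \frac{1}{2} \left(-3 + 1 + 6\right)} - 114\right)^{2} = \left(\sqrt{-10 + \frac{1}{3} \cdot \frac{1}{2} \cdot 4} - 114\right)^{2} = \left(\sqrt{-10 + \frac{2}{3}} - 114\right)^{2} = \left(\sqrt{- \frac{28}{3}} - 114\right)^{2} = \left(\frac{2 i \sqrt{21}}{3} - 114\right)^{2} = \left(-114 + \frac{2 i \sqrt{21}}{3}\right)^{2}$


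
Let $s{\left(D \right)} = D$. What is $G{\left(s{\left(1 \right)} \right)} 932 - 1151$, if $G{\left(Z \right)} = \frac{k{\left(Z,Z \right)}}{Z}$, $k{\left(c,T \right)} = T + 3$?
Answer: $2577$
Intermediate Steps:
$k{\left(c,T \right)} = 3 + T$
$G{\left(Z \right)} = \frac{3 + Z}{Z}$
$G{\left(s{\left(1 \right)} \right)} 932 - 1151 = \frac{3 + 1}{1} \cdot 932 - 1151 = 1 \cdot 4 \cdot 932 - 1151 = 4 \cdot 932 - 1151 = 3728 - 1151 = 2577$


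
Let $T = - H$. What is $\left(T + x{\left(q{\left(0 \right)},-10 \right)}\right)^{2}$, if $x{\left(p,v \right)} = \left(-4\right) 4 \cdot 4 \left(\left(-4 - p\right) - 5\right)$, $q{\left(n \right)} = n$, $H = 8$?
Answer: $322624$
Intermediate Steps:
$x{\left(p,v \right)} = 576 + 64 p$ ($x{\left(p,v \right)} = - 16 \cdot 4 \left(-9 - p\right) = - 16 \left(-36 - 4 p\right) = 576 + 64 p$)
$T = -8$ ($T = \left(-1\right) 8 = -8$)
$\left(T + x{\left(q{\left(0 \right)},-10 \right)}\right)^{2} = \left(-8 + \left(576 + 64 \cdot 0\right)\right)^{2} = \left(-8 + \left(576 + 0\right)\right)^{2} = \left(-8 + 576\right)^{2} = 568^{2} = 322624$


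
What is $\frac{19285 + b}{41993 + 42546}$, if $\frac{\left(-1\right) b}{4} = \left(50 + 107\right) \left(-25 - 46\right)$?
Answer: $\frac{63873}{84539} \approx 0.75554$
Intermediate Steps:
$b = 44588$ ($b = - 4 \left(50 + 107\right) \left(-25 - 46\right) = - 4 \cdot 157 \left(-71\right) = \left(-4\right) \left(-11147\right) = 44588$)
$\frac{19285 + b}{41993 + 42546} = \frac{19285 + 44588}{41993 + 42546} = \frac{63873}{84539}$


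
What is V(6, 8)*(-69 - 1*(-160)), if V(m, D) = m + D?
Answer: 1274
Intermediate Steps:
V(m, D) = D + m
V(6, 8)*(-69 - 1*(-160)) = (8 + 6)*(-69 - 1*(-160)) = 14*(-69 + 160) = 14*91 = 1274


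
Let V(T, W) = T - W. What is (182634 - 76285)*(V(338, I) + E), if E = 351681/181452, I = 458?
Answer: -759422575697/60484 ≈ -1.2556e+7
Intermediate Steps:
E = 117227/60484 (E = 351681*(1/181452) = 117227/60484 ≈ 1.9381)
(182634 - 76285)*(V(338, I) + E) = (182634 - 76285)*((338 - 1*458) + 117227/60484) = 106349*((338 - 458) + 117227/60484) = 106349*(-120 + 117227/60484) = 106349*(-7140853/60484) = -759422575697/60484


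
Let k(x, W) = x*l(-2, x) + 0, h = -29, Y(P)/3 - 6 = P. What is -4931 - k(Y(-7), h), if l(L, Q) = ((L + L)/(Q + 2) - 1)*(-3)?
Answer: -4958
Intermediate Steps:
Y(P) = 18 + 3*P
l(L, Q) = 3 - 6*L/(2 + Q) (l(L, Q) = ((2*L)/(2 + Q) - 1)*(-3) = (2*L/(2 + Q) - 1)*(-3) = (-1 + 2*L/(2 + Q))*(-3) = 3 - 6*L/(2 + Q))
k(x, W) = 3*x*(6 + x)/(2 + x) (k(x, W) = x*(3*(2 + x - 2*(-2))/(2 + x)) + 0 = x*(3*(2 + x + 4)/(2 + x)) + 0 = x*(3*(6 + x)/(2 + x)) + 0 = 3*x*(6 + x)/(2 + x) + 0 = 3*x*(6 + x)/(2 + x))
-4931 - k(Y(-7), h) = -4931 - 3*(18 + 3*(-7))*(6 + (18 + 3*(-7)))/(2 + (18 + 3*(-7))) = -4931 - 3*(18 - 21)*(6 + (18 - 21))/(2 + (18 - 21)) = -4931 - 3*(-3)*(6 - 3)/(2 - 3) = -4931 - 3*(-3)*3/(-1) = -4931 - 3*(-3)*(-1)*3 = -4931 - 1*27 = -4931 - 27 = -4958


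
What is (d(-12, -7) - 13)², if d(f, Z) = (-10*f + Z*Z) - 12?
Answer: 20736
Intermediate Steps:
d(f, Z) = -12 + Z² - 10*f (d(f, Z) = (-10*f + Z²) - 12 = (Z² - 10*f) - 12 = -12 + Z² - 10*f)
(d(-12, -7) - 13)² = ((-12 + (-7)² - 10*(-12)) - 13)² = ((-12 + 49 + 120) - 13)² = (157 - 13)² = 144² = 20736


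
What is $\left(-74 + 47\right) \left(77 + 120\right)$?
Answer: $-5319$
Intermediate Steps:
$\left(-74 + 47\right) \left(77 + 120\right) = \left(-27\right) 197 = -5319$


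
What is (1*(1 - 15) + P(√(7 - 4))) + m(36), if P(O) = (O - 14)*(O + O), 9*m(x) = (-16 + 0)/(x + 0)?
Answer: -652/81 - 28*√3 ≈ -56.547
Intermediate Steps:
m(x) = -16/(9*x) (m(x) = ((-16 + 0)/(x + 0))/9 = (-16/x)/9 = -16/(9*x))
P(O) = 2*O*(-14 + O) (P(O) = (-14 + O)*(2*O) = 2*O*(-14 + O))
(1*(1 - 15) + P(√(7 - 4))) + m(36) = (1*(1 - 15) + 2*√(7 - 4)*(-14 + √(7 - 4))) - 16/9/36 = (1*(-14) + 2*√3*(-14 + √3)) - 16/9*1/36 = (-14 + 2*√3*(-14 + √3)) - 4/81 = -1138/81 + 2*√3*(-14 + √3)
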